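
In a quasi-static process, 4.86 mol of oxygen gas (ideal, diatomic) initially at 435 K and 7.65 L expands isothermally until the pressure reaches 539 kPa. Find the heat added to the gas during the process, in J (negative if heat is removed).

P₁ = nRT₁/V₁ = 4.86×8.314×435/7.65 = 2300 kPa.
Isothermal: T stays 435 K; PV = const ⇒ V₂ = 32.6 L, P₂ = 539 kPa.
ΔU = 0 (ideal gas, T constant).
W = nRT ln(V₂/V₁) = 4.86×8.314×435×ln(4.26) = 25500 J.
Q = ΔU + W = 25500 J.

25500 J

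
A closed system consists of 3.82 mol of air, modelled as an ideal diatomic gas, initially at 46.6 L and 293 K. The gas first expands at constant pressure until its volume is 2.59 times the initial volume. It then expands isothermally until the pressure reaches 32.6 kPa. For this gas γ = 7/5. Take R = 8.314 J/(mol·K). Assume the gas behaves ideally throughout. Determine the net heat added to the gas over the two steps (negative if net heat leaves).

P₁ = nRT₁/V₁ = 3.82×8.314×293/46.6 = 200 kPa.
Step 1 — Isobaric: P stays 200 kPa; V/T = const ⇒ T₂ = 759 K, V₂ = 121 L.
W = PΔV = 200×(121−46.6) kPa·L = 14800 J.
ΔU = nCvΔT = 3.82×20.8×(759−293) = 37000 J.
Q = ΔU + W = nCpΔT = 51800 J.
State after step 1: P = 200 kPa, V = 121 L, T = 759 K.
Step 2 — Isothermal: T stays 759 K; PV = const ⇒ V₂ = 739 L, P₂ = 32.6 kPa.
ΔU = 0 (ideal gas, T constant).
W = nRT ln(V₂/V₁) = 3.82×8.314×759×ln(6.13) = 43700 J.
Q = ΔU + W = 43700 J.
Net over both steps: W = 58500 J, Q = 95500 J, ΔU = 37000 J.

95500 J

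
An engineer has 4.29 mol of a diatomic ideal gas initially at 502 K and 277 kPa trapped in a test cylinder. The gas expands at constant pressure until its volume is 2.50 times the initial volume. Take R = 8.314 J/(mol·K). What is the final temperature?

V₁ = nRT₁/P₁ = 4.29×8.314×502/277 = 64.6 L.
Isobaric: P stays 277 kPa; V/T = const ⇒ T₂ = 1260 K, V₂ = 162 L.

1260 K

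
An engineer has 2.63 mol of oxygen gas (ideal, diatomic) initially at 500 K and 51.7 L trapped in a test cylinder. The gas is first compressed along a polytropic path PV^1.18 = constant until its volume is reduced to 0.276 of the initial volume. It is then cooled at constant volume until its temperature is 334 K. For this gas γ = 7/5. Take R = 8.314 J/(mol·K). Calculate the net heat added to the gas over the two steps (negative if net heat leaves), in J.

-24900 J

P₁ = nRT₁/V₁ = 2.63×8.314×500/51.7 = 211 kPa.
Step 1 — Polytropic n=1.18: T₂ = T₁(V₁/V₂)^(n−1) = 500×(3.62)^0.18 = 630 K; P₂ = P₁(V₁/V₂)^n = 966 kPa.
W = (P₁V₁−P₂V₂)/(n−1) = (211×51.7−966×14.3)/0.18 = -15800 J.
ΔU = nCvΔT = 2.63×20.8×(630−500) = 7130 J.
Q = ΔU + W = -8710 J.
State after step 1: P = 966 kPa, V = 14.3 L, T = 630 K.
Step 2 — Isochoric: V stays 14.3 L; P/T = const ⇒ T₂ = 334 K, P₂ = 512 kPa.
W = 0 (no volume change).
ΔU = nCvΔT = 2.63×20.8×(334−630) = -16200 J.
Q = ΔU = -16200 J.
Net over both steps: W = -15800 J, Q = -24900 J, ΔU = -9070 J.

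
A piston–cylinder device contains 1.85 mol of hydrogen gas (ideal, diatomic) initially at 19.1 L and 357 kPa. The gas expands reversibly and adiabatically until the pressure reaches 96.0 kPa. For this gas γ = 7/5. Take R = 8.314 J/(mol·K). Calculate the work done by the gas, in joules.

5330 J

T₁ = P₁V₁/(nR) = 357×19.1/(1.85×8.314) = 443 K.
Adiabatic: T₂/T₁ = (P₂/P₁)^((γ−1)/γ) ⇒ T₂ = 443×(0.269)^0.286 = 305 K; V₂ = 48.8 L.
ΔU = nCvΔT = 1.85×20.8×(305−443) = -5330 J.
Q = 0 for an adiabatic process, so W = −ΔU = 5330 J.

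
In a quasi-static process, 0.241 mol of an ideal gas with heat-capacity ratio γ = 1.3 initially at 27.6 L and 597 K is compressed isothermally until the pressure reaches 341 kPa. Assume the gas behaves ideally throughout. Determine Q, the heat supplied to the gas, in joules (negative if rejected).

-2470 J

P₁ = nRT₁/V₁ = 0.241×8.314×597/27.6 = 43.3 kPa.
Isothermal: T stays 597 K; PV = const ⇒ V₂ = 3.51 L, P₂ = 341 kPa.
ΔU = 0 (ideal gas, T constant).
W = nRT ln(V₂/V₁) = 0.241×8.314×597×ln(0.127) = -2470 J.
Q = ΔU + W = -2470 J.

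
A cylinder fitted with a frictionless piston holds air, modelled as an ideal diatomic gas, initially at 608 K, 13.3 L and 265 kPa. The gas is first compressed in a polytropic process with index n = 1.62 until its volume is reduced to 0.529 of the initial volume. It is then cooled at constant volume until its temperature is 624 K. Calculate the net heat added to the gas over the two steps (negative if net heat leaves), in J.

-2520 J

n = P₁V₁/(RT₁) = 265×13.3/(8.314×608) = 0.697 mol.
Step 1 — Polytropic n=1.62: T₂ = T₁(V₁/V₂)^(n−1) = 608×(1.89)^0.62 = 902 K; P₂ = P₁(V₁/V₂)^n = 743 kPa.
W = (P₁V₁−P₂V₂)/(n−1) = (265×13.3−743×7.04)/0.62 = -2750 J.
ΔU = nCvΔT = 0.697×20.8×(902−608) = 4270 J.
Q = ΔU + W = 1510 J.
State after step 1: P = 743 kPa, V = 7.04 L, T = 902 K.
Step 2 — Isochoric: V stays 7.04 L; P/T = const ⇒ T₂ = 624 K, P₂ = 514 kPa.
W = 0 (no volume change).
ΔU = nCvΔT = 0.697×20.8×(624−902) = -4030 J.
Q = ΔU = -4030 J.
Net over both steps: W = -2750 J, Q = -2520 J, ΔU = 232 J.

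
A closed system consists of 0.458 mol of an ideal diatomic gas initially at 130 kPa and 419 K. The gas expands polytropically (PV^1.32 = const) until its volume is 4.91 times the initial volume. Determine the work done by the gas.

1990 J

V₁ = nRT₁/P₁ = 0.458×8.314×419/130 = 12.3 L.
Polytropic n=1.32: T₂ = T₁(V₁/V₂)^(n−1) = 419×(0.204)^0.32 = 252 K; P₂ = P₁(V₁/V₂)^n = 15.9 kPa.
W = (P₁V₁−P₂V₂)/(n−1) = (130×12.3−15.9×60.3)/0.32 = 1990 J.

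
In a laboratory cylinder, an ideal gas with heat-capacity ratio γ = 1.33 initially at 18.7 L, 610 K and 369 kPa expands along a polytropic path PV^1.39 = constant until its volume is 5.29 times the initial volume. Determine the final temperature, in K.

319 K

Polytropic n=1.39: T₂ = T₁(V₁/V₂)^(n−1) = 610×(0.189)^0.39 = 319 K; P₂ = P₁(V₁/V₂)^n = 36.4 kPa.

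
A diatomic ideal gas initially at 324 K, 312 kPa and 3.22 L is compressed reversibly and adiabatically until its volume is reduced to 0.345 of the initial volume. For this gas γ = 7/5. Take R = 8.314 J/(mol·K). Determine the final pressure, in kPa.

1380 kPa

Adiabatic: TV^(γ−1) = const ⇒ T₂ = 324×(2.90)^0.400 = 496 K; PV^γ = const ⇒ P₂ = 1380 kPa.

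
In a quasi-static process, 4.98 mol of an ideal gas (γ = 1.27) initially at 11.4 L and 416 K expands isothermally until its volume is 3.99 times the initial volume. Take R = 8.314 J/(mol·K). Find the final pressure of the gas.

379 kPa

P₁ = nRT₁/V₁ = 4.98×8.314×416/11.4 = 1510 kPa.
Isothermal: T stays 416 K; PV = const ⇒ V₂ = 45.5 L, P₂ = 379 kPa.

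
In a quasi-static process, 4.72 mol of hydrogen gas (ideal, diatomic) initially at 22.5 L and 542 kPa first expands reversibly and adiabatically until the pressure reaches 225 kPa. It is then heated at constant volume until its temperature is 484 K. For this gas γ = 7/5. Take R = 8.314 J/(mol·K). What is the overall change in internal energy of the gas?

17000 J

T₁ = P₁V₁/(nR) = 542×22.5/(4.72×8.314) = 311 K.
Step 1 — Adiabatic: T₂/T₁ = (P₂/P₁)^((γ−1)/γ) ⇒ T₂ = 311×(0.415)^0.286 = 242 K; V₂ = 42.2 L.
ΔU = nCvΔT = 4.72×20.8×(242−311) = -6770 J.
Q = 0 for an adiabatic process, so W = −ΔU = 6770 J.
State after step 1: P = 225 kPa, V = 42.2 L, T = 242 K.
Step 2 — Isochoric: V stays 42.2 L; P/T = const ⇒ T₂ = 484 K, P₂ = 450 kPa.
W = 0 (no volume change).
ΔU = nCvΔT = 4.72×20.8×(484−242) = 23800 J.
Q = ΔU = 23800 J.
Net over both steps: W = 6770 J, Q = 23800 J, ΔU = 17000 J.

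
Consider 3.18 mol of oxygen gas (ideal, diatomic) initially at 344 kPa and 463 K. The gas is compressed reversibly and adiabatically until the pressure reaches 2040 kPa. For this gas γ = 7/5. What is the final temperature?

770 K

V₁ = nRT₁/P₁ = 3.18×8.314×463/344 = 35.6 L.
Adiabatic: T₂/T₁ = (P₂/P₁)^((γ−1)/γ) ⇒ T₂ = 463×(5.93)^0.286 = 770 K; V₂ = 9.98 L.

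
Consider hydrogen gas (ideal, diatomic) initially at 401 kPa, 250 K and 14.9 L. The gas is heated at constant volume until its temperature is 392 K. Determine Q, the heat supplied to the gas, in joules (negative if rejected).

8480 J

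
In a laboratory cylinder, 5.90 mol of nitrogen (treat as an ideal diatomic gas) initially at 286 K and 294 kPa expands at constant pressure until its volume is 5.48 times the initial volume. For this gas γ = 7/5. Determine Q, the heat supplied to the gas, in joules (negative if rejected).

V₁ = nRT₁/P₁ = 5.90×8.314×286/294 = 47.7 L.
Isobaric: P stays 294 kPa; V/T = const ⇒ T₂ = 1570 K, V₂ = 261 L.
W = PΔV = 294×(261−47.7) kPa·L = 62900 J.
ΔU = nCvΔT = 5.90×20.8×(1570−286) = 157000 J.
Q = ΔU + W = nCpΔT = 220000 J.

220000 J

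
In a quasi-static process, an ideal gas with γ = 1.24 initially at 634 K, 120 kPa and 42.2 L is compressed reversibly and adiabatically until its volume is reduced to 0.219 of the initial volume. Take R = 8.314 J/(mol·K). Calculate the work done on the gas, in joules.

9280 J

n = P₁V₁/(RT₁) = 120×42.2/(8.314×634) = 0.961 mol.
Adiabatic: TV^(γ−1) = const ⇒ T₂ = 634×(4.57)^0.240 = 913 K; PV^γ = const ⇒ P₂ = 789 kPa.
ΔU = nCvΔT = 0.961×34.6×(913−634) = 9280 J.
Q = 0 for an adiabatic process, so W = −ΔU = -9280 J.
Work done on the gas = −W_by = 9280 J.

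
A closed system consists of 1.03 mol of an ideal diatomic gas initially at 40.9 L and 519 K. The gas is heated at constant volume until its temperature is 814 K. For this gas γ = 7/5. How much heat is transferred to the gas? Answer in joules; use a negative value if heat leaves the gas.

6320 J

P₁ = nRT₁/V₁ = 1.03×8.314×519/40.9 = 109 kPa.
Isochoric: V stays 40.9 L; P/T = const ⇒ T₂ = 814 K, P₂ = 170 kPa.
W = 0 (no volume change).
ΔU = nCvΔT = 1.03×20.8×(814−519) = 6320 J.
Q = ΔU = 6320 J.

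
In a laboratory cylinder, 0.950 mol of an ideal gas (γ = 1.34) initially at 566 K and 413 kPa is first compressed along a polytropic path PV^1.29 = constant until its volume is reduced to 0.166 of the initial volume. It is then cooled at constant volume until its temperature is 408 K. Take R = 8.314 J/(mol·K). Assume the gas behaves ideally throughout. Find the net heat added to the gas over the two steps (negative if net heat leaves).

V₁ = nRT₁/P₁ = 0.950×8.314×566/413 = 10.8 L.
Step 1 — Polytropic n=1.29: T₂ = T₁(V₁/V₂)^(n−1) = 566×(6.02)^0.29 = 953 K; P₂ = P₁(V₁/V₂)^n = 4190 kPa.
W = (P₁V₁−P₂V₂)/(n−1) = (413×10.8−4190×1.80)/0.29 = -10500 J.
ΔU = nCvΔT = 0.950×24.5×(953−566) = 8980 J.
Q = ΔU + W = -1550 J.
State after step 1: P = 4190 kPa, V = 1.80 L, T = 953 K.
Step 2 — Isochoric: V stays 1.80 L; P/T = const ⇒ T₂ = 408 K, P₂ = 1790 kPa.
W = 0 (no volume change).
ΔU = nCvΔT = 0.950×24.5×(408−953) = -12700 J.
Q = ΔU = -12700 J.
Net over both steps: W = -10500 J, Q = -14200 J, ΔU = -3670 J.

-14200 J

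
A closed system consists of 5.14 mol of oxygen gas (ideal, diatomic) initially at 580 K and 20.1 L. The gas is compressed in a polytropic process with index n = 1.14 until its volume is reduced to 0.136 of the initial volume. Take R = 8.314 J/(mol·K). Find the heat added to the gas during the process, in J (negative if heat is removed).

-37100 J

P₁ = nRT₁/V₁ = 5.14×8.314×580/20.1 = 1230 kPa.
Polytropic n=1.14: T₂ = T₁(V₁/V₂)^(n−1) = 580×(7.35)^0.14 = 767 K; P₂ = P₁(V₁/V₂)^n = 12000 kPa.
W = (P₁V₁−P₂V₂)/(n−1) = (1230×20.1−12000×2.73)/0.14 = -57000 J.
ΔU = nCvΔT = 5.14×20.8×(767−580) = 20000 J.
Q = ΔU + W = -37100 J.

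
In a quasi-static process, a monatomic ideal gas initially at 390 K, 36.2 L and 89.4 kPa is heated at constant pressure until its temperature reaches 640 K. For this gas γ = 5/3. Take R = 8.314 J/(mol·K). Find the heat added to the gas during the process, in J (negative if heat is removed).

n = P₁V₁/(RT₁) = 89.4×36.2/(8.314×390) = 0.998 mol.
Isobaric: P stays 89.4 kPa; V/T = const ⇒ T₂ = 640 K, V₂ = 59.4 L.
W = PΔV = 89.4×(59.4−36.2) kPa·L = 2070 J.
ΔU = nCvΔT = 0.998×12.5×(640−390) = 3110 J.
Q = ΔU + W = nCpΔT = 5190 J.

5190 J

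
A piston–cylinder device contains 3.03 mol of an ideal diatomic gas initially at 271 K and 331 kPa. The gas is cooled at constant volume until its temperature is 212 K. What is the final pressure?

259 kPa

V₁ = nRT₁/P₁ = 3.03×8.314×271/331 = 20.6 L.
Isochoric: V stays 20.6 L; P/T = const ⇒ T₂ = 212 K, P₂ = 259 kPa.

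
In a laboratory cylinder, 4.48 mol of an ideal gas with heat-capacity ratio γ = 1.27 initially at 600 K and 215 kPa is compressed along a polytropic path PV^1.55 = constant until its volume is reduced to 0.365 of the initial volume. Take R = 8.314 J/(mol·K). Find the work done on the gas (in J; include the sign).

30100 J

V₁ = nRT₁/P₁ = 4.48×8.314×600/215 = 104 L.
Polytropic n=1.55: T₂ = T₁(V₁/V₂)^(n−1) = 600×(2.74)^0.55 = 1040 K; P₂ = P₁(V₁/V₂)^n = 1030 kPa.
W = (P₁V₁−P₂V₂)/(n−1) = (215×104−1030×37.9)/0.55 = -30100 J.
Work done on the gas = −W_by = 30100 J.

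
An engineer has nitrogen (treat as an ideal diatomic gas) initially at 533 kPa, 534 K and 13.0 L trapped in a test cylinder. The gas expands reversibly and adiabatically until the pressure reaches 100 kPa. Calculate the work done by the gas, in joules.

n = P₁V₁/(RT₁) = 533×13.0/(8.314×534) = 1.56 mol.
Adiabatic: T₂/T₁ = (P₂/P₁)^((γ−1)/γ) ⇒ T₂ = 534×(0.188)^0.286 = 331 K; V₂ = 43.0 L.
ΔU = nCvΔT = 1.56×20.8×(331−534) = -6580 J.
Q = 0 for an adiabatic process, so W = −ΔU = 6580 J.

6580 J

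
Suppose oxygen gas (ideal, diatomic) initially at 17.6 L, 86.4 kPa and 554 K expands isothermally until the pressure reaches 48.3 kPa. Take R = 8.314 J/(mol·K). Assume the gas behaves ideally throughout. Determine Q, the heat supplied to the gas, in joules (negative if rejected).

884 J

n = P₁V₁/(RT₁) = 86.4×17.6/(8.314×554) = 0.330 mol.
Isothermal: T stays 554 K; PV = const ⇒ V₂ = 31.5 L, P₂ = 48.3 kPa.
ΔU = 0 (ideal gas, T constant).
W = nRT ln(V₂/V₁) = 0.330×8.314×554×ln(1.79) = 884 J.
Q = ΔU + W = 884 J.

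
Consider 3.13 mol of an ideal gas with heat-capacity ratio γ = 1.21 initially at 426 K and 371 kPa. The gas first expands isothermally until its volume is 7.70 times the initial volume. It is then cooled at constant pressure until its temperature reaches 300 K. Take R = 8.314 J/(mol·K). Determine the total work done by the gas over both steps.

19300 J

V₁ = nRT₁/P₁ = 3.13×8.314×426/371 = 29.9 L.
Step 1 — Isothermal: T stays 426 K; PV = const ⇒ V₂ = 230 L, P₂ = 48.2 kPa.
ΔU = 0 (ideal gas, T constant).
W = nRT ln(V₂/V₁) = 3.13×8.314×426×ln(7.70) = 22600 J.
Q = ΔU + W = 22600 J.
State after step 1: P = 48.2 kPa, V = 230 L, T = 426 K.
Step 2 — Isobaric: P stays 48.2 kPa; V/T = const ⇒ T₂ = 300 K, V₂ = 162 L.
W = PΔV = 48.2×(162−230) kPa·L = -3280 J.
ΔU = nCvΔT = 3.13×39.6×(300−426) = -15600 J.
Q = ΔU + W = nCpΔT = -18900 J.
Net over both steps: W = 19300 J, Q = 3740 J, ΔU = -15600 J.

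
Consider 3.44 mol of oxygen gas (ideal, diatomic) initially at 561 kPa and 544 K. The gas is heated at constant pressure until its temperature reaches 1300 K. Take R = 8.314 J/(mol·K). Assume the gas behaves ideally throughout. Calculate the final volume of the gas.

V₁ = nRT₁/P₁ = 3.44×8.314×544/561 = 27.7 L.
Isobaric: P stays 561 kPa; V/T = const ⇒ T₂ = 1300 K, V₂ = 66.3 L.

66.3 L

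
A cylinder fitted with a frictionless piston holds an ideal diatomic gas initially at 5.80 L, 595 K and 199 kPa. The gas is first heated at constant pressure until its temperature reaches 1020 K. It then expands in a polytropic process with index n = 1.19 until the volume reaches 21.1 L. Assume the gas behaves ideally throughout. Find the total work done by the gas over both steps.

2210 J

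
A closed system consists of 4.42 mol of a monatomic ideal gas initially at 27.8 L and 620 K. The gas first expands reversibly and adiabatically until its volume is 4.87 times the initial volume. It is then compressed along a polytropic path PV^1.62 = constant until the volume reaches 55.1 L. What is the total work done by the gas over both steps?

12700 J

P₁ = nRT₁/V₁ = 4.42×8.314×620/27.8 = 820 kPa.
Step 1 — Adiabatic: TV^(γ−1) = const ⇒ T₂ = 620×(0.205)^0.667 = 216 K; PV^γ = const ⇒ P₂ = 58.6 kPa.
ΔU = nCvΔT = 4.42×12.5×(216−620) = -22300 J.
Q = 0 for an adiabatic process, so W = −ΔU = 22300 J.
State after step 1: P = 58.6 kPa, V = 135 L, T = 216 K.
Step 2 — Polytropic n=1.62: T₂ = T₁(V₁/V₂)^(n−1) = 216×(2.46)^0.62 = 377 K; P₂ = P₁(V₁/V₂)^n = 251 kPa.
W = (P₁V₁−P₂V₂)/(n−1) = (58.6×135−251×55.1)/0.62 = -9540 J.
ΔU = nCvΔT = 4.42×12.5×(377−216) = 8870 J.
Q = ΔU + W = -668 J.
Net over both steps: W = 12700 J, Q = -668 J, ΔU = -13400 J.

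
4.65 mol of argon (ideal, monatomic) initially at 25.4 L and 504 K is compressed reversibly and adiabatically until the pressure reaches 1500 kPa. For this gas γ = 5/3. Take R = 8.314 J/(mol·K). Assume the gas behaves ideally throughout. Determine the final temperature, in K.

659 K

P₁ = nRT₁/V₁ = 4.65×8.314×504/25.4 = 767 kPa.
Adiabatic: T₂/T₁ = (P₂/P₁)^((γ−1)/γ) ⇒ T₂ = 504×(1.96)^0.400 = 659 K; V₂ = 17.0 L.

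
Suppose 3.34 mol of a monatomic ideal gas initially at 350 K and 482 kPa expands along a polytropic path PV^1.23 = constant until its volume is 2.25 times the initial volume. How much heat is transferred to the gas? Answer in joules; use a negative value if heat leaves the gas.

4710 J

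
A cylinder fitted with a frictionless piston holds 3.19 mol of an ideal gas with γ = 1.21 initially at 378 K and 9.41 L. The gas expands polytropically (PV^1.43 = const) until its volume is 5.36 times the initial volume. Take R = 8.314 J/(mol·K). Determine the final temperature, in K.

184 K

P₁ = nRT₁/V₁ = 3.19×8.314×378/9.41 = 1070 kPa.
Polytropic n=1.43: T₂ = T₁(V₁/V₂)^(n−1) = 378×(0.187)^0.43 = 184 K; P₂ = P₁(V₁/V₂)^n = 96.6 kPa.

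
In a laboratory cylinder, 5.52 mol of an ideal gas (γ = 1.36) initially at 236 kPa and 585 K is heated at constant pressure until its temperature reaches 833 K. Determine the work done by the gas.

11400 J

V₁ = nRT₁/P₁ = 5.52×8.314×585/236 = 114 L.
Isobaric: P stays 236 kPa; V/T = const ⇒ T₂ = 833 K, V₂ = 162 L.
W = PΔV = 236×(162−114) kPa·L = 11400 J.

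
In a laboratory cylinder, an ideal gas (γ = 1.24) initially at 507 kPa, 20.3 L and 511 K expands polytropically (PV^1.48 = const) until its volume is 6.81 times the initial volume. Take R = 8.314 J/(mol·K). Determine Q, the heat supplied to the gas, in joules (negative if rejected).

n = P₁V₁/(RT₁) = 507×20.3/(8.314×511) = 2.42 mol.
Polytropic n=1.48: T₂ = T₁(V₁/V₂)^(n−1) = 511×(0.147)^0.48 = 203 K; P₂ = P₁(V₁/V₂)^n = 29.6 kPa.
W = (P₁V₁−P₂V₂)/(n−1) = (507×20.3−29.6×138)/0.48 = 12900 J.
ΔU = nCvΔT = 2.42×34.6×(203−511) = -25800 J.
Q = ΔU + W = -12900 J.

-12900 J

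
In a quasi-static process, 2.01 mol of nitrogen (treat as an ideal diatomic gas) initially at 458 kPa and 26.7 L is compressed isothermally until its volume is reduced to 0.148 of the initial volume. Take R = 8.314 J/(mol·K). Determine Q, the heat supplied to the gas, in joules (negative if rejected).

-23400 J

T₁ = P₁V₁/(nR) = 458×26.7/(2.01×8.314) = 732 K.
Isothermal: T stays 732 K; PV = const ⇒ V₂ = 3.95 L, P₂ = 3090 kPa.
ΔU = 0 (ideal gas, T constant).
W = nRT ln(V₂/V₁) = 2.01×8.314×732×ln(0.148) = -23400 J.
Q = ΔU + W = -23400 J.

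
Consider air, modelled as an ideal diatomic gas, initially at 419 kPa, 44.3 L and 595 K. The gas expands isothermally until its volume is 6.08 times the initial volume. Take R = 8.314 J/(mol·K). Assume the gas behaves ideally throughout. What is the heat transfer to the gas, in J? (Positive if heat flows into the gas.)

33500 J

n = P₁V₁/(RT₁) = 419×44.3/(8.314×595) = 3.75 mol.
Isothermal: T stays 595 K; PV = const ⇒ V₂ = 269 L, P₂ = 68.9 kPa.
ΔU = 0 (ideal gas, T constant).
W = nRT ln(V₂/V₁) = 3.75×8.314×595×ln(6.08) = 33500 J.
Q = ΔU + W = 33500 J.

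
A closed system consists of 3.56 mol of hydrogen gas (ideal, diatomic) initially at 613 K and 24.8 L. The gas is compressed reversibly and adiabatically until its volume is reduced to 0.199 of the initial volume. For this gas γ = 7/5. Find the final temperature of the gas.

1170 K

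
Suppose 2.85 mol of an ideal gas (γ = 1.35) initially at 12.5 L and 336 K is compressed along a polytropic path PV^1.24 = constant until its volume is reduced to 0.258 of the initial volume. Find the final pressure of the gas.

P₁ = nRT₁/V₁ = 2.85×8.314×336/12.5 = 637 kPa.
Polytropic n=1.24: T₂ = T₁(V₁/V₂)^(n−1) = 336×(3.88)^0.24 = 465 K; P₂ = P₁(V₁/V₂)^n = 3420 kPa.

3420 kPa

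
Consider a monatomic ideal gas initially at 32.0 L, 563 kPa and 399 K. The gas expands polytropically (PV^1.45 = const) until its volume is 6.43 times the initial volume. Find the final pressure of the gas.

Polytropic n=1.45: T₂ = T₁(V₁/V₂)^(n−1) = 399×(0.156)^0.45 = 173 K; P₂ = P₁(V₁/V₂)^n = 37.9 kPa.

37.9 kPa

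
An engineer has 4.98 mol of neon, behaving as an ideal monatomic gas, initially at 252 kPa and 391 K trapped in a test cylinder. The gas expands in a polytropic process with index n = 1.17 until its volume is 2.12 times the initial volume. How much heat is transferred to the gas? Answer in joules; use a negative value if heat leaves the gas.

V₁ = nRT₁/P₁ = 4.98×8.314×391/252 = 64.2 L.
Polytropic n=1.17: T₂ = T₁(V₁/V₂)^(n−1) = 391×(0.472)^0.17 = 344 K; P₂ = P₁(V₁/V₂)^n = 105 kPa.
W = (P₁V₁−P₂V₂)/(n−1) = (252×64.2−105×136)/0.17 = 11400 J.
ΔU = nCvΔT = 4.98×12.5×(344−391) = -2910 J.
Q = ΔU + W = 8510 J.

8510 J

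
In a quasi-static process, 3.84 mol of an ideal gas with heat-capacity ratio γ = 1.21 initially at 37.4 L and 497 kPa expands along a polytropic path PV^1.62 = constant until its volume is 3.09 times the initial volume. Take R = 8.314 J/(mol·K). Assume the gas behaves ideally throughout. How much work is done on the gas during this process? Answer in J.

-15100 J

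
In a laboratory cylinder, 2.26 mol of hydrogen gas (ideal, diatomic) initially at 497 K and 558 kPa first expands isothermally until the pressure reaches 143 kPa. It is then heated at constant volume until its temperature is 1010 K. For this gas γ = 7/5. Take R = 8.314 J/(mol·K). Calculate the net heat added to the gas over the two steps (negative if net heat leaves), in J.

36800 J

V₁ = nRT₁/P₁ = 2.26×8.314×497/558 = 16.7 L.
Step 1 — Isothermal: T stays 497 K; PV = const ⇒ V₂ = 65.3 L, P₂ = 143 kPa.
ΔU = 0 (ideal gas, T constant).
W = nRT ln(V₂/V₁) = 2.26×8.314×497×ln(3.90) = 12700 J.
Q = ΔU + W = 12700 J.
State after step 1: P = 143 kPa, V = 65.3 L, T = 497 K.
Step 2 — Isochoric: V stays 65.3 L; P/T = const ⇒ T₂ = 1010 K, P₂ = 291 kPa.
W = 0 (no volume change).
ΔU = nCvΔT = 2.26×20.8×(1010−497) = 24100 J.
Q = ΔU = 24100 J.
Net over both steps: W = 12700 J, Q = 36800 J, ΔU = 24100 J.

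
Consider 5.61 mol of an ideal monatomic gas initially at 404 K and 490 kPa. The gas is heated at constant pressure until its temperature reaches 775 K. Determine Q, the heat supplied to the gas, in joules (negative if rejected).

V₁ = nRT₁/P₁ = 5.61×8.314×404/490 = 38.5 L.
Isobaric: P stays 490 kPa; V/T = const ⇒ T₂ = 775 K, V₂ = 73.8 L.
W = PΔV = 490×(73.8−38.5) kPa·L = 17300 J.
ΔU = nCvΔT = 5.61×12.5×(775−404) = 26000 J.
Q = ΔU + W = nCpΔT = 43300 J.

43300 J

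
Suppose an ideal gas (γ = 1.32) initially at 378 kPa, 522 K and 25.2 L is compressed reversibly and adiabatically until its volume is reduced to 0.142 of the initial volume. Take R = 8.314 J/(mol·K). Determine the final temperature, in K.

Adiabatic: TV^(γ−1) = const ⇒ T₂ = 522×(7.04)^0.320 = 975 K; PV^γ = const ⇒ P₂ = 4970 kPa.

975 K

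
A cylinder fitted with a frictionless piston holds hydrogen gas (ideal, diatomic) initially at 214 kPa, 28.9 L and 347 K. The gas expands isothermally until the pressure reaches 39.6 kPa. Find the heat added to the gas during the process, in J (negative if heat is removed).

10400 J

n = P₁V₁/(RT₁) = 214×28.9/(8.314×347) = 2.14 mol.
Isothermal: T stays 347 K; PV = const ⇒ V₂ = 156 L, P₂ = 39.6 kPa.
ΔU = 0 (ideal gas, T constant).
W = nRT ln(V₂/V₁) = 2.14×8.314×347×ln(5.40) = 10400 J.
Q = ΔU + W = 10400 J.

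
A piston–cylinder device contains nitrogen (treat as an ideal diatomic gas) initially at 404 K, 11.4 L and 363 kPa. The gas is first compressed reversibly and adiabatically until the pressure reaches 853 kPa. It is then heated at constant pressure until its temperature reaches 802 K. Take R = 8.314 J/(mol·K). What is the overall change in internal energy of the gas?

n = P₁V₁/(RT₁) = 363×11.4/(8.314×404) = 1.23 mol.
Step 1 — Adiabatic: T₂/T₁ = (P₂/P₁)^((γ−1)/γ) ⇒ T₂ = 404×(2.35)^0.286 = 516 K; V₂ = 6.19 L.
ΔU = nCvΔT = 1.23×20.8×(516−404) = 2860 J.
Q = 0 for an adiabatic process, so W = −ΔU = -2860 J.
State after step 1: P = 853 kPa, V = 6.19 L, T = 516 K.
Step 2 — Isobaric: P stays 853 kPa; V/T = const ⇒ T₂ = 802 K, V₂ = 9.63 L.
W = PΔV = 853×(9.63−6.19) kPa·L = 2930 J.
ΔU = nCvΔT = 1.23×20.8×(802−516) = 7330 J.
Q = ΔU + W = nCpΔT = 10300 J.
Net over both steps: W = 72.4 J, Q = 10300 J, ΔU = 10200 J.

10200 J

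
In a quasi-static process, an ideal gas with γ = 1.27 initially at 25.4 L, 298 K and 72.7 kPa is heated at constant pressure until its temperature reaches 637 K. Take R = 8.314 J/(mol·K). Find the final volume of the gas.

Isobaric: P stays 72.7 kPa; V/T = const ⇒ T₂ = 637 K, V₂ = 54.3 L.

54.3 L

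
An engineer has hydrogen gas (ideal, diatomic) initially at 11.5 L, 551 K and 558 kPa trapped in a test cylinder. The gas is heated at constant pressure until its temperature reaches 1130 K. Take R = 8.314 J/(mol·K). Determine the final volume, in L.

Isobaric: P stays 558 kPa; V/T = const ⇒ T₂ = 1130 K, V₂ = 23.6 L.

23.6 L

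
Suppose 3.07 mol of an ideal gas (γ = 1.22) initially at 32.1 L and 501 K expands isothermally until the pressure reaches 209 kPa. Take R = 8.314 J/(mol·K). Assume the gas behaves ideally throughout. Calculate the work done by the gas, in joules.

P₁ = nRT₁/V₁ = 3.07×8.314×501/32.1 = 398 kPa.
Isothermal: T stays 501 K; PV = const ⇒ V₂ = 61.2 L, P₂ = 209 kPa.
W = nRT ln(V₂/V₁) = 3.07×8.314×501×ln(1.91) = 8250 J.

8250 J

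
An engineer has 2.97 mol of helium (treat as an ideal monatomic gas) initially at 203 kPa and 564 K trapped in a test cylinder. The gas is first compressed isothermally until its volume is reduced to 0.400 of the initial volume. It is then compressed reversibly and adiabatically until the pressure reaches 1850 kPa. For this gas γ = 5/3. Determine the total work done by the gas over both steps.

-26900 J

V₁ = nRT₁/P₁ = 2.97×8.314×564/203 = 68.6 L.
Step 1 — Isothermal: T stays 564 K; PV = const ⇒ V₂ = 27.4 L, P₂ = 508 kPa.
ΔU = 0 (ideal gas, T constant).
W = nRT ln(V₂/V₁) = 2.97×8.314×564×ln(0.400) = -12800 J.
Q = ΔU + W = -12800 J.
State after step 1: P = 508 kPa, V = 27.4 L, T = 564 K.
Step 2 — Adiabatic: T₂/T₁ = (P₂/P₁)^((γ−1)/γ) ⇒ T₂ = 564×(3.65)^0.400 = 946 K; V₂ = 12.6 L.
ΔU = nCvΔT = 2.97×12.5×(946−564) = 14200 J.
Q = 0 for an adiabatic process, so W = −ΔU = -14200 J.
Net over both steps: W = -26900 J, Q = -12800 J, ΔU = 14200 J.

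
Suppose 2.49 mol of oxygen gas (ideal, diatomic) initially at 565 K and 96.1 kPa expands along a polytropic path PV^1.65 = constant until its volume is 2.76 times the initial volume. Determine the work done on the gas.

-8690 J

V₁ = nRT₁/P₁ = 2.49×8.314×565/96.1 = 122 L.
Polytropic n=1.65: T₂ = T₁(V₁/V₂)^(n−1) = 565×(0.362)^0.65 = 292 K; P₂ = P₁(V₁/V₂)^n = 18.0 kPa.
W = (P₁V₁−P₂V₂)/(n−1) = (96.1×122−18.0×336)/0.65 = 8690 J.
Work done on the gas = −W_by = -8690 J.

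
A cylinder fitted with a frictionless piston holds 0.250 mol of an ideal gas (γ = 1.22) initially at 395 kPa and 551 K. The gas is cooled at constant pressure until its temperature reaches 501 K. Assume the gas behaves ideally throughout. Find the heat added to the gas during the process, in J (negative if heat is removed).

V₁ = nRT₁/P₁ = 0.250×8.314×551/395 = 2.90 L.
Isobaric: P stays 395 kPa; V/T = const ⇒ T₂ = 501 K, V₂ = 2.64 L.
W = PΔV = 395×(2.64−2.90) kPa·L = -104 J.
ΔU = nCvΔT = 0.250×37.8×(501−551) = -472 J.
Q = ΔU + W = nCpΔT = -576 J.

-576 J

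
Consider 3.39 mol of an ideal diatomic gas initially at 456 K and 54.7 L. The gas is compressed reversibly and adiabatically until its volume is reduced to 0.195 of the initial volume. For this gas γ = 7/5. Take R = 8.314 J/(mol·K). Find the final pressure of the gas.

P₁ = nRT₁/V₁ = 3.39×8.314×456/54.7 = 235 kPa.
Adiabatic: TV^(γ−1) = const ⇒ T₂ = 456×(5.13)^0.400 = 877 K; PV^γ = const ⇒ P₂ = 2320 kPa.

2320 kPa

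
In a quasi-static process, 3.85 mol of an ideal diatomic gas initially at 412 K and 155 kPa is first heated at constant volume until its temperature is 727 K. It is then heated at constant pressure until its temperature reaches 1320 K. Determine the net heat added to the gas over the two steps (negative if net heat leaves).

V₁ = nRT₁/P₁ = 3.85×8.314×412/155 = 85.1 L.
Step 1 — Isochoric: V stays 85.1 L; P/T = const ⇒ T₂ = 727 K, P₂ = 274 kPa.
W = 0 (no volume change).
ΔU = nCvΔT = 3.85×20.8×(727−412) = 25200 J.
Q = ΔU = 25200 J.
State after step 1: P = 274 kPa, V = 85.1 L, T = 727 K.
Step 2 — Isobaric: P stays 274 kPa; V/T = const ⇒ T₂ = 1320 K, V₂ = 154 L.
W = PΔV = 274×(154−85.1) kPa·L = 19000 J.
ΔU = nCvΔT = 3.85×20.8×(1320−727) = 47500 J.
Q = ΔU + W = nCpΔT = 66400 J.
Net over both steps: W = 19000 J, Q = 91600 J, ΔU = 72700 J.

91600 J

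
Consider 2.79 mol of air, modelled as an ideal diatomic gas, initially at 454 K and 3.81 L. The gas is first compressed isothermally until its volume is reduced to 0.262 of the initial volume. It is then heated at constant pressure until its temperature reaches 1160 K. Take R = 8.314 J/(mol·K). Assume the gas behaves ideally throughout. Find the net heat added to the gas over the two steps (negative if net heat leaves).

43200 J

P₁ = nRT₁/V₁ = 2.79×8.314×454/3.81 = 2760 kPa.
Step 1 — Isothermal: T stays 454 K; PV = const ⇒ V₂ = 0.998 L, P₂ = 10500 kPa.
ΔU = 0 (ideal gas, T constant).
W = nRT ln(V₂/V₁) = 2.79×8.314×454×ln(0.262) = -14100 J.
Q = ΔU + W = -14100 J.
State after step 1: P = 10500 kPa, V = 0.998 L, T = 454 K.
Step 2 — Isobaric: P stays 10500 kPa; V/T = const ⇒ T₂ = 1160 K, V₂ = 2.55 L.
W = PΔV = 10500×(2.55−0.998) kPa·L = 16400 J.
ΔU = nCvΔT = 2.79×20.8×(1160−454) = 40900 J.
Q = ΔU + W = nCpΔT = 57300 J.
Net over both steps: W = 2270 J, Q = 43200 J, ΔU = 40900 J.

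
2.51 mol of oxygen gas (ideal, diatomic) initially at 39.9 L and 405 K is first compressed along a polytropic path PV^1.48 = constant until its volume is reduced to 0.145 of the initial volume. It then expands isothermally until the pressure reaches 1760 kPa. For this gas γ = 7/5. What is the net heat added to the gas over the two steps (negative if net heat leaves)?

21200 J

P₁ = nRT₁/V₁ = 2.51×8.314×405/39.9 = 212 kPa.
Step 1 — Polytropic n=1.48: T₂ = T₁(V₁/V₂)^(n−1) = 405×(6.90)^0.48 = 1020 K; P₂ = P₁(V₁/V₂)^n = 3690 kPa.
W = (P₁V₁−P₂V₂)/(n−1) = (212×39.9−3690×5.79)/0.48 = -26900 J.
ΔU = nCvΔT = 2.51×20.8×(1020−405) = 32300 J.
Q = ΔU + W = 5380 J.
State after step 1: P = 3690 kPa, V = 5.79 L, T = 1020 K.
Step 2 — Isothermal: T stays 1020 K; PV = const ⇒ V₂ = 12.1 L, P₂ = 1760 kPa.
ΔU = 0 (ideal gas, T constant).
W = nRT ln(V₂/V₁) = 2.51×8.314×1020×ln(2.10) = 15800 J.
Q = ΔU + W = 15800 J.
Net over both steps: W = -11100 J, Q = 21200 J, ΔU = 32300 J.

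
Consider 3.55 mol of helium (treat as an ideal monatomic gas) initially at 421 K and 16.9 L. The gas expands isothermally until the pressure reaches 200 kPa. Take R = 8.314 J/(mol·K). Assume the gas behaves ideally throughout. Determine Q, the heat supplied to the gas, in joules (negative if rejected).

16200 J

P₁ = nRT₁/V₁ = 3.55×8.314×421/16.9 = 735 kPa.
Isothermal: T stays 421 K; PV = const ⇒ V₂ = 62.1 L, P₂ = 200 kPa.
ΔU = 0 (ideal gas, T constant).
W = nRT ln(V₂/V₁) = 3.55×8.314×421×ln(3.68) = 16200 J.
Q = ΔU + W = 16200 J.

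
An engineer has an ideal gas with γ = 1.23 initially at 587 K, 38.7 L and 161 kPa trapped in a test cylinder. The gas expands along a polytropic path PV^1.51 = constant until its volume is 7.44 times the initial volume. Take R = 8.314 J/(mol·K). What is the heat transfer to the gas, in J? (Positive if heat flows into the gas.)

-9530 J

n = P₁V₁/(RT₁) = 161×38.7/(8.314×587) = 1.28 mol.
Polytropic n=1.51: T₂ = T₁(V₁/V₂)^(n−1) = 587×(0.134)^0.51 = 211 K; P₂ = P₁(V₁/V₂)^n = 7.78 kPa.
W = (P₁V₁−P₂V₂)/(n−1) = (161×38.7−7.78×288)/0.51 = 7830 J.
ΔU = nCvΔT = 1.28×36.1×(211−587) = -17400 J.
Q = ΔU + W = -9530 J.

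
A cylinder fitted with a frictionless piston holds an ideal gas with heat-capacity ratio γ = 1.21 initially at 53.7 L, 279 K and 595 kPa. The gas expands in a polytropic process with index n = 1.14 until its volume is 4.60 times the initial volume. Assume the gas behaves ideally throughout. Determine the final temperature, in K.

225 K

Polytropic n=1.14: T₂ = T₁(V₁/V₂)^(n−1) = 279×(0.217)^0.14 = 225 K; P₂ = P₁(V₁/V₂)^n = 104 kPa.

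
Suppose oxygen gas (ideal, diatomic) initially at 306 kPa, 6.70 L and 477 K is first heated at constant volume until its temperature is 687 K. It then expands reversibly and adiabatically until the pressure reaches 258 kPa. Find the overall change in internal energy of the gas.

1210 J

n = P₁V₁/(RT₁) = 306×6.70/(8.314×477) = 0.517 mol.
Step 1 — Isochoric: V stays 6.70 L; P/T = const ⇒ T₂ = 687 K, P₂ = 441 kPa.
W = 0 (no volume change).
ΔU = nCvΔT = 0.517×20.8×(687−477) = 2260 J.
Q = ΔU = 2260 J.
State after step 1: P = 441 kPa, V = 6.70 L, T = 687 K.
Step 2 — Adiabatic: T₂/T₁ = (P₂/P₁)^((γ−1)/γ) ⇒ T₂ = 687×(0.585)^0.286 = 590 K; V₂ = 9.82 L.
ΔU = nCvΔT = 0.517×20.8×(590−687) = -1050 J.
Q = 0 for an adiabatic process, so W = −ΔU = 1050 J.
Net over both steps: W = 1050 J, Q = 2260 J, ΔU = 1210 J.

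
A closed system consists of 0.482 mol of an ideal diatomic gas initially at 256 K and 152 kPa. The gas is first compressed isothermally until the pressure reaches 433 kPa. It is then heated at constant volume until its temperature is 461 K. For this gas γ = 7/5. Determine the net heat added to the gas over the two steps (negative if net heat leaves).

980 J

V₁ = nRT₁/P₁ = 0.482×8.314×256/152 = 6.75 L.
Step 1 — Isothermal: T stays 256 K; PV = const ⇒ V₂ = 2.37 L, P₂ = 433 kPa.
ΔU = 0 (ideal gas, T constant).
W = nRT ln(V₂/V₁) = 0.482×8.314×256×ln(0.351) = -1070 J.
Q = ΔU + W = -1070 J.
State after step 1: P = 433 kPa, V = 2.37 L, T = 256 K.
Step 2 — Isochoric: V stays 2.37 L; P/T = const ⇒ T₂ = 461 K, P₂ = 780 kPa.
W = 0 (no volume change).
ΔU = nCvΔT = 0.482×20.8×(461−256) = 2050 J.
Q = ΔU = 2050 J.
Net over both steps: W = -1070 J, Q = 980 J, ΔU = 2050 J.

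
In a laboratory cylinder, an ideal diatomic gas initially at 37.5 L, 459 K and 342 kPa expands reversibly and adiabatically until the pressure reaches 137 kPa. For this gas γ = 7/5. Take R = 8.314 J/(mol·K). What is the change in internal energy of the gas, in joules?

-7370 J

n = P₁V₁/(RT₁) = 342×37.5/(8.314×459) = 3.36 mol.
Adiabatic: T₂/T₁ = (P₂/P₁)^((γ−1)/γ) ⇒ T₂ = 459×(0.401)^0.286 = 353 K; V₂ = 72.1 L.
For an ideal gas ΔU = nCvΔT with Cv = (5/2)R = 20.8 J/(mol·K).
ΔU = 3.36×20.8×(353−459) = -7370 J.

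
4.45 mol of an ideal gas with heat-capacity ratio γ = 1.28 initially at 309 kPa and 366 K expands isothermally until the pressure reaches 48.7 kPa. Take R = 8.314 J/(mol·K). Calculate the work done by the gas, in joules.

V₁ = nRT₁/P₁ = 4.45×8.314×366/309 = 43.8 L.
Isothermal: T stays 366 K; PV = const ⇒ V₂ = 278 L, P₂ = 48.7 kPa.
W = nRT ln(V₂/V₁) = 4.45×8.314×366×ln(6.34) = 25000 J.

25000 J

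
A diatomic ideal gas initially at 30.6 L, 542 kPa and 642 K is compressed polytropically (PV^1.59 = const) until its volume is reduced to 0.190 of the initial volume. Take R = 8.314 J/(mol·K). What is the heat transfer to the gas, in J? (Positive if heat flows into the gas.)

22200 J

n = P₁V₁/(RT₁) = 542×30.6/(8.314×642) = 3.11 mol.
Polytropic n=1.59: T₂ = T₁(V₁/V₂)^(n−1) = 642×(5.26)^0.59 = 1710 K; P₂ = P₁(V₁/V₂)^n = 7600 kPa.
W = (P₁V₁−P₂V₂)/(n−1) = (542×30.6−7600×5.81)/0.59 = -46800 J.
ΔU = nCvΔT = 3.11×20.8×(1710−642) = 69000 J.
Q = ΔU + W = 22200 J.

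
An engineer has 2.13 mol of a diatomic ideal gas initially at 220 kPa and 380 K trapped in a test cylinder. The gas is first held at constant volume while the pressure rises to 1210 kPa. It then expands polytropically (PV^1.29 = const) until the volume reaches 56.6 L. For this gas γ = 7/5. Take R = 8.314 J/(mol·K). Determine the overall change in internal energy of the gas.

60600 J

V₁ = nRT₁/P₁ = 2.13×8.314×380/220 = 30.6 L.
Step 1 — Isochoric: V stays 30.6 L; P/T = const ⇒ T₂ = 2090 K, P₂ = 1210 kPa.
W = 0 (no volume change).
ΔU = nCvΔT = 2.13×20.8×(2090−380) = 75700 J.
Q = ΔU = 75700 J.
State after step 1: P = 1210 kPa, V = 30.6 L, T = 2090 K.
Step 2 — Polytropic n=1.29: T₂ = T₁(V₁/V₂)^(n−1) = 2090×(0.540)^0.29 = 1750 K; P₂ = P₁(V₁/V₂)^n = 547 kPa.
W = (P₁V₁−P₂V₂)/(n−1) = (1210×30.6−547×56.6)/0.29 = 20900 J.
ΔU = nCvΔT = 2.13×20.8×(1750−2090) = -15100 J.
Q = ΔU + W = 5740 J.
Net over both steps: W = 20900 J, Q = 81400 J, ΔU = 60600 J.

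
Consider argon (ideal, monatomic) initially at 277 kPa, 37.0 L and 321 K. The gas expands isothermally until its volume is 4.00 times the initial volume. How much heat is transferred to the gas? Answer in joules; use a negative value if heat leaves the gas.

14200 J

n = P₁V₁/(RT₁) = 277×37.0/(8.314×321) = 3.84 mol.
Isothermal: T stays 321 K; PV = const ⇒ V₂ = 148 L, P₂ = 69.2 kPa.
ΔU = 0 (ideal gas, T constant).
W = nRT ln(V₂/V₁) = 3.84×8.314×321×ln(4.00) = 14200 J.
Q = ΔU + W = 14200 J.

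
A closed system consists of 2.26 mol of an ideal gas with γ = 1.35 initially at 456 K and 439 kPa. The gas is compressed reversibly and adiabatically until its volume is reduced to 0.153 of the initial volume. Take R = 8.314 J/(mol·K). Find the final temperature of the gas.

V₁ = nRT₁/P₁ = 2.26×8.314×456/439 = 19.5 L.
Adiabatic: TV^(γ−1) = const ⇒ T₂ = 456×(6.54)^0.350 = 880 K; PV^γ = const ⇒ P₂ = 5540 kPa.

880 K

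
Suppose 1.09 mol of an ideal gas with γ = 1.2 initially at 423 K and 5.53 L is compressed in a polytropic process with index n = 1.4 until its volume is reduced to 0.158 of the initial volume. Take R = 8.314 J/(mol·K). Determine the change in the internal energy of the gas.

P₁ = nRT₁/V₁ = 1.09×8.314×423/5.53 = 693 kPa.
Polytropic n=1.4: T₂ = T₁(V₁/V₂)^(n−1) = 423×(6.33)^0.40 = 885 K; P₂ = P₁(V₁/V₂)^n = 9180 kPa.
For an ideal gas ΔU = nCvΔT with Cv = R/(γ−1) = 41.6 J/(mol·K).
ΔU = 1.09×41.6×(885−423) = 20900 J.

20900 J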